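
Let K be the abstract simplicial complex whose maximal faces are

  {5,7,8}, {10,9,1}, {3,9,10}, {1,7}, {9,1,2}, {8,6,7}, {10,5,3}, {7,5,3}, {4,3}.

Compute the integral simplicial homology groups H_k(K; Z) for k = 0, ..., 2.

K has 10 vertices, 17 edges, 7 triangles.
rank ∂_0 = 0, rank ∂_1 = 9 ⇒ b_0 = 10 − 0 − 9 = 1; all invariant factors of ∂_1 are 1 so no torsion. So H_0 = Z.
rank ∂_1 = 9, rank ∂_2 = 7 ⇒ b_1 = 17 − 9 − 7 = 1; all invariant factors of ∂_2 are 1 so no torsion. So H_1 = Z.
rank ∂_2 = 7, rank ∂_3 = 0 ⇒ b_2 = 7 − 7 − 0 = 0. So H_2 = 0.

H_0 = Z,  H_1 = Z,  H_2 = 0.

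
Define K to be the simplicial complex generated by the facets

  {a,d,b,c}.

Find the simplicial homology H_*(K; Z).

H_0 = Z,  H_1 = 0,  H_2 = 0,  H_3 = 0.

We work with the vertex ordering a < b < c < d. The simplices of K, each written with vertices in increasing order, are:

  0-simplices (4): a, b, c, d
  1-simplices (6): ab, ac, ad, bc, bd, cd
  2-simplices (4): abc, abd, acd, bcd
  3-simplices (1): abcd

so the chain groups are C_0 ≅ Z^4, C_1 ≅ Z^6, C_2 ≅ Z^4, C_3 ≅ Z^1.

The boundary map ∂_1: C_1 → C_0 maps an edge to its endpoints' difference, ∂[p,q] = q − p.
As a 4×6 matrix over Z this has rank 3, with invariant factors (1,1,1).

The boundary map ∂_2: C_2 → C_1 sends each 2-simplex [p,q,r] to [q,r] − [p,r] + [p,q]. For instance
  ∂abd = bd − ad + ab,
  ∂abc = bc − ac + ab.
This gives a 6×4 integer matrix of rank 3; reducing to Smith normal form yields diagonal entries (1,1,1).

The boundary map ∂_3: C_3 → C_2 sends each 3-simplex σ to the alternating sum Σ_i (−1)^i (σ with its i-th vertex removed). For instance
  ∂abcd = bcd − acd + abd − abc.
The resulting 4×1 matrix has rank 1, and its Smith normal form has invariant factors (1).

Now H_k = ker ∂_k / im ∂_{k+1}, so:

  H_0: rank C_0 − rank ∂_1 = 4 − 3 = 1, and the invariant factors of ∂_1 are all 1, so H_0 ≅ Z.
  H_1: rank ker ∂_1 − rank ∂_2 = (6 − 3) − 3 = 0, and the invariant factors of ∂_2 are all 1, so H_1 ≅ 0.
  H_2: rank ker ∂_2 − rank ∂_3 = (4 − 3) − 1 = 0, and the invariant factors of ∂_3 are all 1, so H_2 ≅ 0.
  H_3: rank ker ∂_3 − rank ∂_4 = (1 − 1) − 0 = 0, and there is no ∂_4, so H_3 ≅ 0.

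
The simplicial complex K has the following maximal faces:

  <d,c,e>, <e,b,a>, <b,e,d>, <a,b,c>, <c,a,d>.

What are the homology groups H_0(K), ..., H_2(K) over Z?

H_0 ≅ Z,  H_1 ≅ Z,  H_2 = 0.

Take the total order a < b < c < d < e on the vertex set. Then K (dimension 2) consists of the simplices:

  0-simplices (5): a, b, c, d, e
  1-simplices (10): ab, ac, ad, ae, bc, bd, be, cd, ce, de
  2-simplices (5): abc, abe, acd, bde, cde

giving chain groups C_0 ≅ Z^5, C_1 ≅ Z^10, C_2 ≅ Z^5.

∂_1: C_1 → C_0 is given by ∂[p,q] = [q] − [p].
The resulting 5×10 matrix has rank 4, and its Smith normal form has invariant factors (1,1,1,1).

The boundary map ∂_2: C_2 → C_1 sends each 2-simplex [p,q,r] to [q,r] − [p,r] + [p,q]. For instance
  ∂cde = de − ce + cd,
  ∂abc = bc − ac + ab.
The 10×5 boundary matrix has rank 5 and Smith normal form diag(1,1,1,1,1).

Now H_k = ker ∂_k / im ∂_{k+1}, so:

  H_0: rank C_0 − rank ∂_1 = 5 − 4 = 1, and the invariant factors of ∂_1 are all 1, so H_0 = Z.
  H_1: rank ker ∂_1 − rank ∂_2 = (10 − 4) − 5 = 1, and the invariant factors of ∂_2 are all 1, so H_1 = Z.
  H_2: rank ker ∂_2 − rank ∂_3 = (5 − 5) − 0 = 0, and there is no ∂_3, so H_2 = 0.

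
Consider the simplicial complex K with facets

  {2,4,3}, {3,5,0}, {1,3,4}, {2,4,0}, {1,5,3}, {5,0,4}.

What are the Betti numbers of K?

Take the total order 0 < 1 < 2 < 3 < 4 < 5 on the vertex set. Then K (dimension 2) consists of the simplices:

  0-simplices (6): [0], [1], [2], [3], [4], [5]
  1-simplices (12): [0,2], [0,3], [0,4], [0,5], [1,3], [1,4], [1,5], [2,3], [2,4], [3,4], [3,5], [4,5]
  2-simplices (6): [0,2,4], [0,3,5], [0,4,5], [1,3,4], [1,3,5], [2,3,4]

giving chain groups C_0 ≅ Z^6, C_1 ≅ Z^12, C_2 ≅ Z^6.

Boundary ∂_1: C_1 → C_0 is given by ∂[p,q] = [q] − [p]. For instance
  ∂[0,4] = [4] − [0].
The 6×12 boundary matrix has rank 5 and Smith normal form diag(1,1,1,1,1).

Boundary ∂_2: C_2 → C_1 sends each 2-simplex [p,q,r] to [q,r] − [p,r] + [p,q]. For instance
  ∂[0,4,5] = [4,5] − [0,5] + [0,4],
  ∂[0,2,4] = [2,4] − [0,4] + [0,2].
As a 12×6 matrix over Z this has rank 6, with invariant factors (1,1,1,1,1,1).

Computing H_k = (kernel of ∂_k) / (image of ∂_{k+1}):

  H_0: rank C_0 − rank ∂_1 = 6 − 5 = 1, and the invariant factors of ∂_1 are all 1, so H_0 ≅ Z.
  H_1: rank ker ∂_1 − rank ∂_2 = (12 − 5) − 6 = 1, and the invariant factors of ∂_2 are all 1, so H_1 ≅ Z.
  H_2: rank ker ∂_2 − rank ∂_3 = (6 − 6) − 0 = 0, and there is no ∂_3, so H_2 ≅ 0.

As a check, the Euler characteristic is 6 − 12 + 6 = 0, which agrees with 1 − 1 + 0 = 0.
(K is a triangulation of the cylinder S^1 x I.)

Hence the Betti numbers are b_0 = 1, b_1 = 1, b_2 = 0.

b_0 = 1, b_1 = 1, b_2 = 0.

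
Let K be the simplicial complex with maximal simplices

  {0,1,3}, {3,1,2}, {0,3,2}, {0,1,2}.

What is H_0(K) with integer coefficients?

Fix the vertex order 0 < 1 < 2 < 3 and write every simplex with vertices in increasing order. Then dim K = 2 and the simplices of K are:

  0-simplices (4): [0], [1], [2], [3]
  1-simplices (6): [0,1], [0,2], [0,3], [1,2], [1,3], [2,3]
  2-simplices (4): [0,1,2], [0,1,3], [0,2,3], [1,2,3]

giving chain groups C_0 ≅ Z^4, C_1 ≅ Z^6, C_2 ≅ Z^4.

The boundary map ∂_1: C_1 → C_0 sends each edge [p,q] (with p < q) to q − p. For instance
  ∂[0,1] = [1] − [0].
As a 4×6 matrix over Z this has rank 3, with invariant factors (1,1,1).

∂_2: C_2 → C_1 sends each 2-simplex [p,q,r] to [q,r] − [p,r] + [p,q]. For instance
  ∂[0,1,3] = [1,3] − [0,3] + [0,1],
  ∂[0,1,2] = [1,2] − [0,2] + [0,1].
The 6×4 boundary matrix has rank 3 and Smith normal form diag(1,1,1).

Reading off H_k = ker ∂_k / im ∂_{k+1}:

  H_0: rank C_0 − rank ∂_1 = 4 − 3 = 1, and the invariant factors of ∂_1 are all 1, so H_0 = Z.

H_0 ≅ Z.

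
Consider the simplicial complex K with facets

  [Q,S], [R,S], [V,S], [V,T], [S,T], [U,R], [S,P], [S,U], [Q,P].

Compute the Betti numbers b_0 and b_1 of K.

Order the vertices as P < Q < R < S < T < U < V. Listing each simplex with vertices in this order, K has dimension 1 with simplices:

  0-simplices (7): P, Q, R, S, T, U, V
  1-simplices (9): PQ, PS, QS, RS, RU, ST, SU, SV, TV

Hence C_0 ≅ Z^7, C_1 ≅ Z^9.

Boundary ∂_1: C_1 → C_0 is given by ∂[p,q] = [q] − [p].
This gives a 7×9 integer matrix of rank 6; reducing to Smith normal form yields diagonal entries (1,1,1,1,1,1).

Reading off H_k = ker ∂_k / im ∂_{k+1}:

  H_0: rank C_0 − rank ∂_1 = 7 − 6 = 1, and the invariant factors of ∂_1 are all 1, so H_0 ≅ Z.
  H_1: rank ker ∂_1 − rank ∂_2 = (9 − 6) − 0 = 3, and there is no ∂_2, so H_1 ≅ Z^3.

Hence the Betti numbers are b_0 = 1, b_1 = 3.

b_0 = 1, b_1 = 3.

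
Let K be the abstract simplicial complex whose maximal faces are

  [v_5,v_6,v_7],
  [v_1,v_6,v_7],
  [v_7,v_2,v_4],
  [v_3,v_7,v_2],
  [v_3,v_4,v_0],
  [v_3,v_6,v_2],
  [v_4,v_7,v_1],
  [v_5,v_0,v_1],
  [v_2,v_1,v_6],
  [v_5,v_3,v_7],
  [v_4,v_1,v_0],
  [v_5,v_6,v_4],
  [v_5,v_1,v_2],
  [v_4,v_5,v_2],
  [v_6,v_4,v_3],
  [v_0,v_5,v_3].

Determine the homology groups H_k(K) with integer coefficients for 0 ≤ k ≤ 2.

H_0 ≅ Z,  H_1 ≅ Z^2,  H_2 ≅ Z.

Take the total order v_0 < v_1 < v_2 < v_3 < v_4 < v_5 < v_6 < v_7 on the vertex set. Then K (dimension 2) consists of the simplices:

  0-simplices (8): [v_0], [v_1], [v_2], [v_3], [v_4], [v_5], [v_6], [v_7]
  1-simplices (24): (24 of them)
  2-simplices (16): (16 of them)

Hence C_0 ≅ Z^8, C_1 ≅ Z^24, C_2 ≅ Z^16.

∂_1: C_1 → C_0 sends each edge [p,q] (with p < q) to q − p.
This gives a 8×24 integer matrix of rank 7; reducing to Smith normal form yields diagonal entries (1,1,1,1,1,1,1).

Boundary ∂_2: C_2 → C_1 acts by ∂[p,q,r] = [q,r] − [p,r] + [p,q]. For instance
  ∂[v_4,v_5,v_6] = [v_5,v_6] − [v_4,v_6] + [v_4,v_5],
  ∂[v_0,v_3,v_4] = [v_3,v_4] − [v_0,v_4] + [v_0,v_3].
This gives a 24×16 integer matrix of rank 15; reducing to Smith normal form yields diagonal entries (1,1,1,1,1,1,1,1,1,1,1,1,1,1,1).

Computing H_k = (kernel of ∂_k) / (image of ∂_{k+1}):

  H_0: rank C_0 − rank ∂_1 = 8 − 7 = 1, and the invariant factors of ∂_1 are all 1, so H_0 ≅ Z.
  H_1: rank ker ∂_1 − rank ∂_2 = (24 − 7) − 15 = 2, and the invariant factors of ∂_2 are all 1, so H_1 ≅ Z^2.
  H_2: rank ker ∂_2 − rank ∂_3 = (16 − 15) − 0 = 1, and there is no ∂_3, so H_2 ≅ Z.

As a check, the Euler characteristic is 8 − 24 + 16 = 0, which agrees with 1 − 2 + 1 = 0.
(K is a triangulation of the torus T^2.)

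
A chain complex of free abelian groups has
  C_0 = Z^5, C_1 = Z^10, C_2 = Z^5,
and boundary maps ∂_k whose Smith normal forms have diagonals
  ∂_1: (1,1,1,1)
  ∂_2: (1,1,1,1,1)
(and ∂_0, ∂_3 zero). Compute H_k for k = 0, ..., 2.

H_0 = Z,  H_1 = Z,  H_2 = 0.

H_0: b_0 = 5 − 0 − 4 = 1; torsion from ∂_1 factors > 1: none. So H_0 = Z.
H_1: b_1 = 10 − 4 − 5 = 1; torsion from ∂_2 factors > 1: none. So H_1 = Z.
H_2: b_2 = 5 − 5 − 0 = 0; torsion from ∂_3 factors > 1: none. So H_2 = 0.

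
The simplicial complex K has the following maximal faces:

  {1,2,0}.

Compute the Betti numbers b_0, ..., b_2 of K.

b_0 = 1, b_1 = 0, b_2 = 0.

Take the total order 0 < 1 < 2 on the vertex set. Then K (dimension 2) consists of the simplices:

  0-simplices (3): [0], [1], [2]
  1-simplices (3): [0,1], [0,2], [1,2]
  2-simplices (1): [0,1,2]

giving chain groups C_0 ≅ Z^3, C_1 ≅ Z^3, C_2 ≅ Z^1.

∂_1: C_1 → C_0 maps an edge to its endpoints' difference, ∂[p,q] = q − p. For instance
  ∂[0,1] = [1] − [0].
As a 3×3 matrix over Z this has rank 2, with invariant factors (1,1).

The boundary map ∂_2: C_2 → C_1 acts by ∂[p,q,r] = [q,r] − [p,r] + [p,q]. For instance
  ∂[0,1,2] = [1,2] − [0,2] + [0,1].
As a 3×1 matrix over Z this has rank 1, with invariant factors (1).

Now H_k = ker ∂_k / im ∂_{k+1}, so:

  H_0: rank C_0 − rank ∂_1 = 3 − 2 = 1, and the invariant factors of ∂_1 are all 1, so H_0 ≅ Z.
  H_1: rank ker ∂_1 − rank ∂_2 = (3 − 2) − 1 = 0, and the invariant factors of ∂_2 are all 1, so H_1 ≅ 0.
  H_2: rank ker ∂_2 − rank ∂_3 = (1 − 1) − 0 = 0, and there is no ∂_3, so H_2 ≅ 0.

As a check, the Euler characteristic is 3 − 3 + 1 = 1, which agrees with 1 − 0 + 0 = 1.

Hence the Betti numbers are b_0 = 1, b_1 = 0, b_2 = 0.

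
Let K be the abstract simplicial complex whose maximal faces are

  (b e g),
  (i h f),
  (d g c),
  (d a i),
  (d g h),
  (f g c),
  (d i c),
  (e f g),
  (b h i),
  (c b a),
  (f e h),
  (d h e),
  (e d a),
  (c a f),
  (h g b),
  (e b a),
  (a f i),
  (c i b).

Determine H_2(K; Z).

Order the vertices as a < b < c < d < e < f < g < h < i. Listing each simplex with vertices in this order, K has dimension 2 with simplices:

  0-simplices (9): a, b, c, d, e, f, g, h, i
  1-simplices (27): ab, ac, ad, ae, af, ai, bc, be, bg, bh, bi, cd, cf, cg, ci, de, dg, dh, di, ef, eg, eh, fg, fh, fi, gh, hi
  2-simplices (18): abc, abe, acf, ade, adi, afi, bci, beg, bgh, bhi, cdg, cdi, cfg, deh, dgh, efg, efh, fhi

so the chain groups are C_0 ≅ Z^9, C_1 ≅ Z^27, C_2 ≅ Z^18.

The boundary map ∂_1: C_1 → C_0 maps an edge to its endpoints' difference, ∂[p,q] = q − p. For instance
  ∂fh = h − f.
The resulting 9×27 matrix has rank 8, and its Smith normal form has invariant factors (1,1,1,1,1,1,1,1).

∂_2: C_2 → C_1 sends each 2-simplex [p,q,r] to [q,r] − [p,r] + [p,q]. For instance
  ∂abc = bc − ac + ab,
  ∂beg = eg − bg + be.
The resulting 27×18 matrix has rank 18, and its Smith normal form has invariant factors (1,1,1,1,1,1,1,1,1,1,1,1,1,1,1,1,1,2).

Now H_k = ker ∂_k / im ∂_{k+1}, so:

  H_2: rank ker ∂_2 − rank ∂_3 = (18 − 18) − 0 = 0, and there is no ∂_3, so H_2 ≅ 0.

H_2 ≅ 0.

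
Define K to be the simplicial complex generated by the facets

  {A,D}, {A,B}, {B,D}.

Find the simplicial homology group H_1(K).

H_1 ≅ Z.

Take the total order A < B < D on the vertex set. Then K (dimension 1) consists of the simplices:

  0-simplices (3): A, B, D
  1-simplices (3): AB, AD, BD

Hence C_0 ≅ Z^3, C_1 ≅ Z^3.

Boundary ∂_1: C_1 → C_0 sends each edge [p,q] (with p < q) to q − p.
The resulting 3×3 matrix has rank 2, and its Smith normal form has invariant factors (1,1).

Computing H_k = (kernel of ∂_k) / (image of ∂_{k+1}):

  H_1: rank ker ∂_1 − rank ∂_2 = (3 − 2) − 0 = 1, and there is no ∂_2, so H_1 ≅ Z.

(K is a triangulation of the circle S^1.)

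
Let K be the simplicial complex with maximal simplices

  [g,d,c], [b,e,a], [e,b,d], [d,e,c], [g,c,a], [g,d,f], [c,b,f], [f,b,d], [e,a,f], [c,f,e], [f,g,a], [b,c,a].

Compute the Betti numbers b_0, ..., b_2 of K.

b_0 = 1, b_1 = 0, b_2 = 0.

Fix the vertex order a < b < c < d < e < f < g and write every simplex with vertices in increasing order. Then dim K = 2 and the simplices of K are:

  0-simplices (7): a, b, c, d, e, f, g
  1-simplices (18): ab, ac, ae, af, ag, bc, bd, be, bf, cd, ce, cf, cg, de, df, dg, ef, fg
  2-simplices (12): abc, abe, acg, aef, afg, bcf, bde, bdf, cde, cdg, cef, dfg

so the chain groups are C_0 ≅ Z^7, C_1 ≅ Z^18, C_2 ≅ Z^12.

The boundary map ∂_1: C_1 → C_0 sends each edge [p,q] (with p < q) to q − p. For instance
  ∂cg = g − c.
The 7×18 boundary matrix has rank 6 and Smith normal form diag(1,1,1,1,1,1).

The boundary map ∂_2: C_2 → C_1 sends each 2-simplex [p,q,r] to [q,r] − [p,r] + [p,q]. For instance
  ∂bdf = df − bf + bd,
  ∂aef = ef − af + ae.
The resulting 18×12 matrix has rank 12, and its Smith normal form has invariant factors (1,1,1,1,1,1,1,1,1,1,1,2).

From H_k ≅ ker(∂_k) / im(∂_{k+1}) we obtain:

  H_0: rank C_0 − rank ∂_1 = 7 − 6 = 1, and the invariant factors of ∂_1 are all 1, so H_0 ≅ Z.
  H_1: rank ker ∂_1 − rank ∂_2 = (18 − 6) − 12 = 0, and ∂_2 has invariant factor 2 > 1, so H_1 ≅ Z/2.
  H_2: rank ker ∂_2 − rank ∂_3 = (12 − 12) − 0 = 0, and there is no ∂_3, so H_2 ≅ 0.

Hence the Betti numbers are b_0 = 1, b_1 = 0, b_2 = 0.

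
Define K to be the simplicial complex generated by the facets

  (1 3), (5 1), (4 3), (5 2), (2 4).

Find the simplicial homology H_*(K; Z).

Fix the vertex order 1 < 2 < 3 < 4 < 5 and write every simplex with vertices in increasing order. Then dim K = 1 and the simplices of K are:

  0-simplices (5): [1], [2], [3], [4], [5]
  1-simplices (5): [1,3], [1,5], [2,4], [2,5], [3,4]

giving chain groups C_0 ≅ Z^5, C_1 ≅ Z^5.

∂_1: C_1 → C_0 is given by ∂[p,q] = [q] − [p]. For instance
  ∂[2,5] = [5] − [2].
The 5×5 boundary matrix has rank 4 and Smith normal form diag(1,1,1,1).

From H_k ≅ ker(∂_k) / im(∂_{k+1}) we obtain:

  H_0: rank C_0 − rank ∂_1 = 5 − 4 = 1, and the invariant factors of ∂_1 are all 1, so H_0 = Z.
  H_1: rank ker ∂_1 − rank ∂_2 = (5 − 4) − 0 = 1, and there is no ∂_2, so H_1 = Z.

As a check, the Euler characteristic is 5 − 5 = 0, which agrees with 1 − 1 = 0.
(K is a triangulation of the circle S^1.)

H_0 = Z,  H_1 = Z.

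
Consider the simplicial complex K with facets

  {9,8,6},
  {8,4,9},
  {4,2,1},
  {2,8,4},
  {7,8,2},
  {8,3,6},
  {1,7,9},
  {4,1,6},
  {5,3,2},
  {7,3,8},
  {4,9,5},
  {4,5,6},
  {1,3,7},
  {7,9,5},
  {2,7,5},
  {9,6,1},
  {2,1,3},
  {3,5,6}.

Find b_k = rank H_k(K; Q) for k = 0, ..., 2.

K has 9 vertices, 27 edges, 18 triangles.
rank ∂_0 = 0, rank ∂_1 = 8 ⇒ b_0 = 9 − 0 − 8 = 1; all invariant factors of ∂_1 are 1 so no torsion. So H_0 ≅ Z.
rank ∂_1 = 8, rank ∂_2 = 18 ⇒ b_1 = 27 − 8 − 18 = 1; ∂_2 has invariant factor(s) [2] giving torsion. So H_1 ≅ Z ⊕ Z_2.
rank ∂_2 = 18, rank ∂_3 = 0 ⇒ b_2 = 18 − 18 − 0 = 0. So H_2 ≅ 0.

b_0 = 1, b_1 = 1, b_2 = 0.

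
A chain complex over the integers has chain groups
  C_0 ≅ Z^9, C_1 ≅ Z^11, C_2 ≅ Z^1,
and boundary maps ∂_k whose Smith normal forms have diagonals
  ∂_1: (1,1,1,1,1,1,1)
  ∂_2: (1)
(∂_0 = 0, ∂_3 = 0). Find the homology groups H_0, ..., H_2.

H_0: b_0 = 9 − 0 − 7 = 2; torsion from ∂_1 factors > 1: none. So H_0 ≅ Z^2.
H_1: b_1 = 11 − 7 − 1 = 3; torsion from ∂_2 factors > 1: none. So H_1 ≅ Z^3.
H_2: b_2 = 1 − 1 − 0 = 0; torsion from ∂_3 factors > 1: none. So H_2 ≅ 0.

H_0 ≅ Z^2,  H_1 ≅ Z^3,  H_2 = 0.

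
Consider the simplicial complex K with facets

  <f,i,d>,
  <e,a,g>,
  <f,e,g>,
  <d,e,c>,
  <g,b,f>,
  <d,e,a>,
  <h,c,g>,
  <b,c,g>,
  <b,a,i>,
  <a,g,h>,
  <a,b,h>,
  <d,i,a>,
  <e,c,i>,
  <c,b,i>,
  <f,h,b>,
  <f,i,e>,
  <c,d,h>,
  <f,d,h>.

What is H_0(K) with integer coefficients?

H_0 ≅ Z.

Order the vertices as a < b < c < d < e < f < g < h < i. Listing each simplex with vertices in this order, K has dimension 2 with simplices:

  0-simplices (9): a, b, c, d, e, f, g, h, i
  1-simplices (27): ab, ad, ae, ag, ah, ai, bc, bf, bg, bh, bi, cd, ce, cg, ch, ci, de, df, dh, di, ef, eg, ei, fg, fh, fi, gh
  2-simplices (18): abh, abi, ade, adi, aeg, agh, bcg, bci, bfg, bfh, cde, cdh, cei, cgh, dfh, dfi, efg, efi

Hence C_0 ≅ Z^9, C_1 ≅ Z^27, C_2 ≅ Z^18.

Boundary ∂_1: C_1 → C_0 sends each edge [p,q] (with p < q) to q − p.
As a 9×27 matrix over Z this has rank 8, with invariant factors (1,1,1,1,1,1,1,1).

∂_2: C_2 → C_1 maps a triangle to the signed sum of its edges. For instance
  ∂cde = de − ce + cd,
  ∂efi = fi − ei + ef.
This gives a 27×18 integer matrix of rank 18; reducing to Smith normal form yields diagonal entries (1,1,1,1,1,1,1,1,1,1,1,1,1,1,1,1,1,2).

Computing H_k = (kernel of ∂_k) / (image of ∂_{k+1}):

  H_0: rank C_0 − rank ∂_1 = 9 − 8 = 1, and the invariant factors of ∂_1 are all 1, so H_0 ≅ Z.

(K is a triangulation of the Klein bottle.)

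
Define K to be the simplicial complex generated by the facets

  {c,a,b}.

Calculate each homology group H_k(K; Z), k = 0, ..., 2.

Take the total order a < b < c on the vertex set. Then K (dimension 2) consists of the simplices:

  0-simplices (3): a, b, c
  1-simplices (3): ab, ac, bc
  2-simplices (1): abc

giving chain groups C_0 ≅ Z^3, C_1 ≅ Z^3, C_2 ≅ Z^1.

Boundary ∂_1: C_1 → C_0 is given by ∂[p,q] = [q] − [p]. For instance
  ∂ac = c − a.
As a 3×3 matrix over Z this has rank 2, with invariant factors (1,1).

Boundary ∂_2: C_2 → C_1 acts by ∂[p,q,r] = [q,r] − [p,r] + [p,q]. For instance
  ∂abc = bc − ac + ab.
As a 3×1 matrix over Z this has rank 1, with invariant factors (1).

From H_k ≅ ker(∂_k) / im(∂_{k+1}) we obtain:

  H_0: rank C_0 − rank ∂_1 = 3 − 2 = 1, and the invariant factors of ∂_1 are all 1, so H_0 ≅ Z.
  H_1: rank ker ∂_1 − rank ∂_2 = (3 − 2) − 1 = 0, and the invariant factors of ∂_2 are all 1, so H_1 ≅ 0.
  H_2: rank ker ∂_2 − rank ∂_3 = (1 − 1) − 0 = 0, and there is no ∂_3, so H_2 ≅ 0.

(K is a triangulation of the 2-simplex.)

H_0 ≅ Z,  H_1 = 0,  H_2 = 0.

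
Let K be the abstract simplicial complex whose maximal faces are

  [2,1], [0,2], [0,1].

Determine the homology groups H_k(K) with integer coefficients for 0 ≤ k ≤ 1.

H_0 = Z,  H_1 = Z.

Order the vertices as 0 < 1 < 2. Listing each simplex with vertices in this order, K has dimension 1 with simplices:

  0-simplices (3): [0], [1], [2]
  1-simplices (3): [0,1], [0,2], [1,2]

so the chain groups are C_0 ≅ Z^3, C_1 ≅ Z^3.

Boundary ∂_1: C_1 → C_0 maps an edge to its endpoints' difference, ∂[p,q] = q − p.
As a 3×3 matrix over Z this has rank 2, with invariant factors (1,1).

Reading off H_k = ker ∂_k / im ∂_{k+1}:

  H_0: rank C_0 − rank ∂_1 = 3 − 2 = 1, and the invariant factors of ∂_1 are all 1, so H_0 ≅ Z.
  H_1: rank ker ∂_1 − rank ∂_2 = (3 − 2) − 0 = 1, and there is no ∂_2, so H_1 ≅ Z.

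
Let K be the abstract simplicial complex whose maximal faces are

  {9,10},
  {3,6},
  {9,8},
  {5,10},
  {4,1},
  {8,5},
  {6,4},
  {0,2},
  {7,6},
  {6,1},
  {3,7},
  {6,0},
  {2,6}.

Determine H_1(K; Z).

H_1 = Z^4.

We work with the vertex ordering 0 < 1 < 2 < 3 < 4 < 5 < 6 < 7 < 8 < 9 < 10. The simplices of K, each written with vertices in increasing order, are:

  0-simplices (11): [0], [1], [2], [3], [4], [5], [6], [7], [8], [9], [10]
  1-simplices (13): [0,2], [0,6], [1,4], [1,6], [2,6], [3,6], [3,7], [4,6], [5,8], [5,10], [6,7], [8,9], [9,10]

so the chain groups are C_0 ≅ Z^11, C_1 ≅ Z^13.

∂_1: C_1 → C_0 maps an edge to its endpoints' difference, ∂[p,q] = q − p. For instance
  ∂[6,7] = [7] − [6].
The resulting 11×13 matrix has rank 9, and its Smith normal form has invariant factors (1,1,1,1,1,1,1,1,1).

From H_k ≅ ker(∂_k) / im(∂_{k+1}) we obtain:

  H_1: rank ker ∂_1 − rank ∂_2 = (13 − 9) − 0 = 4, and there is no ∂_2, so H_1 ≅ Z^4.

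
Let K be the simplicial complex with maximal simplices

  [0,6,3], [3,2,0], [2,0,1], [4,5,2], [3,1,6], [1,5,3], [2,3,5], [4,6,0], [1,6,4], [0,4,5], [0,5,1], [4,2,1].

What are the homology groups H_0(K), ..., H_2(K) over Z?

Take the total order 0 < 1 < 2 < 3 < 4 < 5 < 6 on the vertex set. Then K (dimension 2) consists of the simplices:

  0-simplices (7): [0], [1], [2], [3], [4], [5], [6]
  1-simplices (18): [0,1], [0,2], [0,3], [0,4], [0,5], [0,6], [1,2], [1,3], [1,4], [1,5], [1,6], [2,3], [2,4], [2,5], [3,5], [3,6], [4,5], [4,6]
  2-simplices (12): [0,1,2], [0,1,5], [0,2,3], [0,3,6], [0,4,5], [0,4,6], [1,2,4], [1,3,5], [1,3,6], [1,4,6], [2,3,5], [2,4,5]

giving chain groups C_0 ≅ Z^7, C_1 ≅ Z^18, C_2 ≅ Z^12.

Boundary ∂_1: C_1 → C_0 is given by ∂[p,q] = [q] − [p]. For instance
  ∂[0,4] = [4] − [0].
As a 7×18 matrix over Z this has rank 6, with invariant factors (1,1,1,1,1,1).

Boundary ∂_2: C_2 → C_1 maps a triangle to the signed sum of its edges. For instance
  ∂[0,4,5] = [4,5] − [0,5] + [0,4],
  ∂[2,4,5] = [4,5] − [2,5] + [2,4].
As a 18×12 matrix over Z this has rank 12, with invariant factors (1,1,1,1,1,1,1,1,1,1,1,2).

From H_k ≅ ker(∂_k) / im(∂_{k+1}) we obtain:

  H_0: rank C_0 − rank ∂_1 = 7 − 6 = 1, and the invariant factors of ∂_1 are all 1, so H_0 ≅ Z.
  H_1: rank ker ∂_1 − rank ∂_2 = (18 − 6) − 12 = 0, and ∂_2 has invariant factor 2 > 1, so H_1 ≅ Z/2Z.
  H_2: rank ker ∂_2 − rank ∂_3 = (12 − 12) − 0 = 0, and there is no ∂_3, so H_2 ≅ 0.

(K is a triangulation of the real projective plane RP^2.)

H_0 ≅ Z,  H_1 ≅ Z/2Z,  H_2 = 0.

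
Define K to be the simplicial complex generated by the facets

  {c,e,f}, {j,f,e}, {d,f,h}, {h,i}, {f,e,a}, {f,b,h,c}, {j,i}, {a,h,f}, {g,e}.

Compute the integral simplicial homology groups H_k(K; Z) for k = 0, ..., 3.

H_0 ≅ Z,  H_1 ≅ Z,  H_2 = 0,  H_3 = 0.

Take the total order a < b < c < d < e < f < g < h < i < j on the vertex set. Then K (dimension 3) consists of the simplices:

  0-simplices (10): a, b, c, d, e, f, g, h, i, j
  1-simplices (18): ae, af, ah, bc, bf, bh, ce, cf, ch, df, dh, ef, eg, ej, fh, fj, hi, ij
  2-simplices (9): aef, afh, bcf, bch, bfh, cef, cfh, dfh, efj
  3-simplices (1): bcfh

so the chain groups are C_0 ≅ Z^10, C_1 ≅ Z^18, C_2 ≅ Z^9, C_3 ≅ Z^1.

Boundary ∂_1: C_1 → C_0 is given by ∂[p,q] = [q] − [p]. For instance
  ∂hi = i − h.
This gives a 10×18 integer matrix of rank 9; reducing to Smith normal form yields diagonal entries (1,1,1,1,1,1,1,1,1).

∂_2: C_2 → C_1 acts by ∂[p,q,r] = [q,r] − [p,r] + [p,q]. For instance
  ∂cfh = fh − ch + cf,
  ∂bcf = cf − bf + bc.
As a 18×9 matrix over Z this has rank 8, with invariant factors (1,1,1,1,1,1,1,1).

∂_3: C_3 → C_2 sends each 3-simplex σ to the alternating sum Σ_i (−1)^i (σ with its i-th vertex removed). For instance
  ∂bcfh = cfh − bfh + bch − bcf.
The 9×1 boundary matrix has rank 1 and Smith normal form diag(1).

Now H_k = ker ∂_k / im ∂_{k+1}, so:

  H_0: rank C_0 − rank ∂_1 = 10 − 9 = 1, and the invariant factors of ∂_1 are all 1, so H_0 ≅ Z.
  H_1: rank ker ∂_1 − rank ∂_2 = (18 − 9) − 8 = 1, and the invariant factors of ∂_2 are all 1, so H_1 ≅ Z.
  H_2: rank ker ∂_2 − rank ∂_3 = (9 − 8) − 1 = 0, and the invariant factors of ∂_3 are all 1, so H_2 ≅ 0.
  H_3: rank ker ∂_3 − rank ∂_4 = (1 − 1) − 0 = 0, and there is no ∂_4, so H_3 ≅ 0.

As a check, the Euler characteristic is 10 − 18 + 9 − 1 = 0, which agrees with 1 − 1 + 0 − 0 = 0.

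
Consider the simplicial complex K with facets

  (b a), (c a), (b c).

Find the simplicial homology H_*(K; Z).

H_0 = Z,  H_1 = Z.

We work with the vertex ordering a < b < c. The simplices of K, each written with vertices in increasing order, are:

  0-simplices (3): a, b, c
  1-simplices (3): ab, ac, bc

giving chain groups C_0 ≅ Z^3, C_1 ≅ Z^3.

Boundary ∂_1: C_1 → C_0 sends each edge [p,q] (with p < q) to q − p. For instance
  ∂ab = b − a.
The resulting 3×3 matrix has rank 2, and its Smith normal form has invariant factors (1,1).

From H_k ≅ ker(∂_k) / im(∂_{k+1}) we obtain:

  H_0: rank C_0 − rank ∂_1 = 3 − 2 = 1, and the invariant factors of ∂_1 are all 1, so H_0 ≅ Z.
  H_1: rank ker ∂_1 − rank ∂_2 = (3 − 2) − 0 = 1, and there is no ∂_2, so H_1 ≅ Z.

As a check, the Euler characteristic is 3 − 3 = 0, which agrees with 1 − 1 = 0.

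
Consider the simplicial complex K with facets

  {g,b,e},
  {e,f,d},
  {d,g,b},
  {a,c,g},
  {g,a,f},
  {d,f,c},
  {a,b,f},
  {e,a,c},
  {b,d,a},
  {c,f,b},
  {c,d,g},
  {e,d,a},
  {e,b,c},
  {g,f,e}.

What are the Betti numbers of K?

Take the total order a < b < c < d < e < f < g on the vertex set. Then K (dimension 2) consists of the simplices:

  0-simplices (7): a, b, c, d, e, f, g
  1-simplices (21): ab, ac, ad, ae, af, ag, bc, bd, be, bf, bg, cd, ce, cf, cg, de, df, dg, ef, eg, fg
  2-simplices (14): abd, abf, ace, acg, ade, afg, bce, bcf, bdg, beg, cdf, cdg, def, efg

giving chain groups C_0 ≅ Z^7, C_1 ≅ Z^21, C_2 ≅ Z^14.

∂_1: C_1 → C_0 sends each edge [p,q] (with p < q) to q − p.
The 7×21 boundary matrix has rank 6 and Smith normal form diag(1,1,1,1,1,1).

Boundary ∂_2: C_2 → C_1 maps a triangle to the signed sum of its edges. For instance
  ∂abf = bf − af + ab,
  ∂acg = cg − ag + ac.
The 21×14 boundary matrix has rank 13 and Smith normal form diag(1,1,1,1,1,1,1,1,1,1,1,1,1).

Computing H_k = (kernel of ∂_k) / (image of ∂_{k+1}):

  H_0: rank C_0 − rank ∂_1 = 7 − 6 = 1, and the invariant factors of ∂_1 are all 1, so H_0 ≅ Z.
  H_1: rank ker ∂_1 − rank ∂_2 = (21 − 6) − 13 = 2, and the invariant factors of ∂_2 are all 1, so H_1 ≅ Z^2.
  H_2: rank ker ∂_2 − rank ∂_3 = (14 − 13) − 0 = 1, and there is no ∂_3, so H_2 ≅ Z.

Hence the Betti numbers are b_0 = 1, b_1 = 2, b_2 = 1.

b_0 = 1, b_1 = 2, b_2 = 1.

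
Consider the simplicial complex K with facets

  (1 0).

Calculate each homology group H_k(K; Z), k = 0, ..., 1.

H_0 = Z,  H_1 = 0.

K has 2 vertices, 1 edge.
rank ∂_0 = 0, rank ∂_1 = 1 ⇒ b_0 = 2 − 0 − 1 = 1; all invariant factors of ∂_1 are 1 so no torsion. So H_0 = Z.
rank ∂_1 = 1, rank ∂_2 = 0 ⇒ b_1 = 1 − 1 − 0 = 0. So H_1 = 0.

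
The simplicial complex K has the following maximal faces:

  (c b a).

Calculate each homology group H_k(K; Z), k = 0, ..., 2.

H_0 ≅ Z,  H_1 = 0,  H_2 = 0.

Order the vertices as a < b < c. Listing each simplex with vertices in this order, K has dimension 2 with simplices:

  0-simplices (3): a, b, c
  1-simplices (3): ab, ac, bc
  2-simplices (1): abc

so the chain groups are C_0 ≅ Z^3, C_1 ≅ Z^3, C_2 ≅ Z^1.

Boundary ∂_1: C_1 → C_0 maps an edge to its endpoints' difference, ∂[p,q] = q − p. For instance
  ∂ac = c − a.
The resulting 3×3 matrix has rank 2, and its Smith normal form has invariant factors (1,1).

Boundary ∂_2: C_2 → C_1 acts by ∂[p,q,r] = [q,r] − [p,r] + [p,q]. For instance
  ∂abc = bc − ac + ab.
The resulting 3×1 matrix has rank 1, and its Smith normal form has invariant factors (1).

Reading off H_k = ker ∂_k / im ∂_{k+1}:

  H_0: rank C_0 − rank ∂_1 = 3 − 2 = 1, and the invariant factors of ∂_1 are all 1, so H_0 = Z.
  H_1: rank ker ∂_1 − rank ∂_2 = (3 − 2) − 1 = 0, and the invariant factors of ∂_2 are all 1, so H_1 = 0.
  H_2: rank ker ∂_2 − rank ∂_3 = (1 − 1) − 0 = 0, and there is no ∂_3, so H_2 = 0.

As a check, the Euler characteristic is 3 − 3 + 1 = 1, which agrees with 1 − 0 + 0 = 1.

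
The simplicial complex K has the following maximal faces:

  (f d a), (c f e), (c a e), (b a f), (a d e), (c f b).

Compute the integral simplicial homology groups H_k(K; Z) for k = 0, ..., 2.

H_0 = Z,  H_1 = Z,  H_2 = 0.

Take the total order a < b < c < d < e < f on the vertex set. Then K (dimension 2) consists of the simplices:

  0-simplices (6): a, b, c, d, e, f
  1-simplices (12): ab, ac, ad, ae, af, bc, bf, ce, cf, de, df, ef
  2-simplices (6): abf, ace, ade, adf, bcf, cef

Hence C_0 ≅ Z^6, C_1 ≅ Z^12, C_2 ≅ Z^6.

∂_1: C_1 → C_0 maps an edge to its endpoints' difference, ∂[p,q] = q − p. For instance
  ∂ce = e − c.
The 6×12 boundary matrix has rank 5 and Smith normal form diag(1,1,1,1,1).

The boundary map ∂_2: C_2 → C_1 sends each 2-simplex [p,q,r] to [q,r] − [p,r] + [p,q]. For instance
  ∂ade = de − ae + ad,
  ∂ace = ce − ae + ac.
This gives a 12×6 integer matrix of rank 6; reducing to Smith normal form yields diagonal entries (1,1,1,1,1,1).

Computing H_k = (kernel of ∂_k) / (image of ∂_{k+1}):

  H_0: rank C_0 − rank ∂_1 = 6 − 5 = 1, and the invariant factors of ∂_1 are all 1, so H_0 = Z.
  H_1: rank ker ∂_1 − rank ∂_2 = (12 − 5) − 6 = 1, and the invariant factors of ∂_2 are all 1, so H_1 = Z.
  H_2: rank ker ∂_2 − rank ∂_3 = (6 − 6) − 0 = 0, and there is no ∂_3, so H_2 = 0.

(K is a triangulation of the cylinder S^1 x I.)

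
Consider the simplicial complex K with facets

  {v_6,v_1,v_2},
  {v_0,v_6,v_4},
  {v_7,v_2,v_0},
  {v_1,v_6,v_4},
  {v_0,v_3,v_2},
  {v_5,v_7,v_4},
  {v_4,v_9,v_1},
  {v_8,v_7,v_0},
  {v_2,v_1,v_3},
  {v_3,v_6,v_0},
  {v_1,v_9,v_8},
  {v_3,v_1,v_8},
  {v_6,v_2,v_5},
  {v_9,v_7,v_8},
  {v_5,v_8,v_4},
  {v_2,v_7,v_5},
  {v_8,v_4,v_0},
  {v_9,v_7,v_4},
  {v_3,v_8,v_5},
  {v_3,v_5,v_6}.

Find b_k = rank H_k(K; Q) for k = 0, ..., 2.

b_0 = 1, b_1 = 1, b_2 = 0.

Order the vertices as v_0 < v_1 < v_2 < v_3 < v_4 < v_5 < v_6 < v_7 < v_8 < v_9. Listing each simplex with vertices in this order, K has dimension 2 with simplices:

  0-simplices (10): [v_0], [v_1], [v_2], [v_3], [v_4], [v_5], [v_6], [v_7], [v_8], [v_9]
  1-simplices (30): (30 of them)
  2-simplices (20): (20 of them)

giving chain groups C_0 ≅ Z^10, C_1 ≅ Z^30, C_2 ≅ Z^20.

∂_1: C_1 → C_0 is given by ∂[p,q] = [q] − [p]. For instance
  ∂[v_0,v_3] = [v_3] − [v_0].
As a 10×30 matrix over Z this has rank 9, with invariant factors (1,1,1,1,1,1,1,1,1).

Boundary ∂_2: C_2 → C_1 acts by ∂[p,q,r] = [q,r] − [p,r] + [p,q]. For instance
  ∂[v_1,v_4,v_6] = [v_4,v_6] − [v_1,v_6] + [v_1,v_4],
  ∂[v_1,v_4,v_9] = [v_4,v_9] − [v_1,v_9] + [v_1,v_4].
The resulting 30×20 matrix has rank 20, and its Smith normal form has invariant factors (1,1,1,1,1,1,1,1,1,1,1,1,1,1,1,1,1,1,1,2).

Computing H_k = (kernel of ∂_k) / (image of ∂_{k+1}):

  H_0: rank C_0 − rank ∂_1 = 10 − 9 = 1, and the invariant factors of ∂_1 are all 1, so H_0 = Z.
  H_1: rank ker ∂_1 − rank ∂_2 = (30 − 9) − 20 = 1, and ∂_2 has invariant factor 2 > 1, so H_1 = Z × Z/2.
  H_2: rank ker ∂_2 − rank ∂_3 = (20 − 20) − 0 = 0, and there is no ∂_3, so H_2 = 0.

(K is a triangulation of the Klein bottle.)

Hence the Betti numbers are b_0 = 1, b_1 = 1, b_2 = 0.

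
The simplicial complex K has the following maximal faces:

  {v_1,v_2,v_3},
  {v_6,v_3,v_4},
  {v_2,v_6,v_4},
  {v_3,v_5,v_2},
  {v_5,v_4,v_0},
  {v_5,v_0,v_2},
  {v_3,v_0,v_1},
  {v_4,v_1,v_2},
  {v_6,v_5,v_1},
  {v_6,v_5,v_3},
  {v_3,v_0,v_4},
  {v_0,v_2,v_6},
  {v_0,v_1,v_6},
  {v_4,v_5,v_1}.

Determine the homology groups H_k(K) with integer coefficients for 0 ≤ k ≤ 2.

Take the total order v_0 < v_1 < v_2 < v_3 < v_4 < v_5 < v_6 on the vertex set. Then K (dimension 2) consists of the simplices:

  0-simplices (7): [v_0], [v_1], [v_2], [v_3], [v_4], [v_5], [v_6]
  1-simplices (21): (21 of them)
  2-simplices (14): (14 of them)

so the chain groups are C_0 ≅ Z^7, C_1 ≅ Z^21, C_2 ≅ Z^14.

The boundary map ∂_1: C_1 → C_0 sends each edge [p,q] (with p < q) to q − p. For instance
  ∂[v_2,v_6] = [v_6] − [v_2].
This gives a 7×21 integer matrix of rank 6; reducing to Smith normal form yields diagonal entries (1,1,1,1,1,1).

The boundary map ∂_2: C_2 → C_1 sends each 2-simplex [p,q,r] to [q,r] − [p,r] + [p,q]. For instance
  ∂[v_1,v_4,v_5] = [v_4,v_5] − [v_1,v_5] + [v_1,v_4],
  ∂[v_0,v_1,v_3] = [v_1,v_3] − [v_0,v_3] + [v_0,v_1].
The resulting 21×14 matrix has rank 13, and its Smith normal form has invariant factors (1,1,1,1,1,1,1,1,1,1,1,1,1).

Reading off H_k = ker ∂_k / im ∂_{k+1}:

  H_0: rank C_0 − rank ∂_1 = 7 − 6 = 1, and the invariant factors of ∂_1 are all 1, so H_0 = Z.
  H_1: rank ker ∂_1 − rank ∂_2 = (21 − 6) − 13 = 2, and the invariant factors of ∂_2 are all 1, so H_1 = Z^2.
  H_2: rank ker ∂_2 − rank ∂_3 = (14 − 13) − 0 = 1, and there is no ∂_3, so H_2 = Z.

As a check, the Euler characteristic is 7 − 21 + 14 = 0, which agrees with 1 − 2 + 1 = 0.

H_0 ≅ Z,  H_1 ≅ Z^2,  H_2 ≅ Z.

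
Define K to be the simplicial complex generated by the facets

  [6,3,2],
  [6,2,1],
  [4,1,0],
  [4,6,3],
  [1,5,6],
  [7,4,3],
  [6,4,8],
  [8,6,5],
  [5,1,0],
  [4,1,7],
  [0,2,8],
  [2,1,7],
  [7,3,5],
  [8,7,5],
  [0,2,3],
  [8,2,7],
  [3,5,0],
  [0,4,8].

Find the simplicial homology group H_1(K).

K has 9 vertices, 27 edges, 18 triangles.
rank ∂_1 = 8, rank ∂_2 = 17 ⇒ b_1 = 27 − 8 − 17 = 2; all invariant factors of ∂_2 are 1 so no torsion. So H_1 = Z^2.

H_1 ≅ Z^2.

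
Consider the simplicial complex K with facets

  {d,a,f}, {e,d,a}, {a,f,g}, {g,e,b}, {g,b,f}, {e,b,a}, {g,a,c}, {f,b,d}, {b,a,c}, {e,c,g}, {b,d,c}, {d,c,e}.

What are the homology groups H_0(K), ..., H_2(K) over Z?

Fix the vertex order a < b < c < d < e < f < g and write every simplex with vertices in increasing order. Then dim K = 2 and the simplices of K are:

  0-simplices (7): a, b, c, d, e, f, g
  1-simplices (18): ab, ac, ad, ae, af, ag, bc, bd, be, bf, bg, cd, ce, cg, de, df, eg, fg
  2-simplices (12): abc, abe, acg, ade, adf, afg, bcd, bdf, beg, bfg, cde, ceg

Hence C_0 ≅ Z^7, C_1 ≅ Z^18, C_2 ≅ Z^12.

Boundary ∂_1: C_1 → C_0 is given by ∂[p,q] = [q] − [p]. For instance
  ∂eg = g − e.
The 7×18 boundary matrix has rank 6 and Smith normal form diag(1,1,1,1,1,1).

∂_2: C_2 → C_1 acts by ∂[p,q,r] = [q,r] − [p,r] + [p,q]. For instance
  ∂abc = bc − ac + ab,
  ∂ade = de − ae + ad.
As a 18×12 matrix over Z this has rank 12, with invariant factors (1,1,1,1,1,1,1,1,1,1,1,2).

Computing H_k = (kernel of ∂_k) / (image of ∂_{k+1}):

  H_0: rank C_0 − rank ∂_1 = 7 − 6 = 1, and the invariant factors of ∂_1 are all 1, so H_0 ≅ Z.
  H_1: rank ker ∂_1 − rank ∂_2 = (18 − 6) − 12 = 0, and ∂_2 has invariant factor 2 > 1, so H_1 ≅ Z/2.
  H_2: rank ker ∂_2 − rank ∂_3 = (12 − 12) − 0 = 0, and there is no ∂_3, so H_2 ≅ 0.

H_0 ≅ Z,  H_1 ≅ Z/2,  H_2 = 0.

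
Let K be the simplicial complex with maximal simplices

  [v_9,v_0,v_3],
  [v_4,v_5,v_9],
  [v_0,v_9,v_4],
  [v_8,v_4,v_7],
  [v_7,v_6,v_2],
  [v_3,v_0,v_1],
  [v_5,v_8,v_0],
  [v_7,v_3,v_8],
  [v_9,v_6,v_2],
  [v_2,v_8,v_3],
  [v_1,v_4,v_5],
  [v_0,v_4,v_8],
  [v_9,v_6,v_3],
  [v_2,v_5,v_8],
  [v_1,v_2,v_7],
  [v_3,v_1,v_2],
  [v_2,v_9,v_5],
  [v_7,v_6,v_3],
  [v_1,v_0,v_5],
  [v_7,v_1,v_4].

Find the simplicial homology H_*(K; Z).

K has 10 vertices, 30 edges, 20 triangles.
rank ∂_0 = 0, rank ∂_1 = 9 ⇒ b_0 = 10 − 0 − 9 = 1; all invariant factors of ∂_1 are 1 so no torsion. So H_0 ≅ Z.
rank ∂_1 = 9, rank ∂_2 = 20 ⇒ b_1 = 30 − 9 − 20 = 1; ∂_2 has invariant factor(s) [2] giving torsion. So H_1 ≅ Z ⊕ Z/2.
rank ∂_2 = 20, rank ∂_3 = 0 ⇒ b_2 = 20 − 20 − 0 = 0. So H_2 ≅ 0.

H_0 ≅ Z,  H_1 ≅ Z ⊕ Z/2,  H_2 = 0.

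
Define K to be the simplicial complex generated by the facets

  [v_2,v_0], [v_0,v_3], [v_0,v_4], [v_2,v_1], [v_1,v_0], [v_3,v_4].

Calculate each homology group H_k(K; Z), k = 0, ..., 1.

We work with the vertex ordering v_0 < v_1 < v_2 < v_3 < v_4. The simplices of K, each written with vertices in increasing order, are:

  0-simplices (5): [v_0], [v_1], [v_2], [v_3], [v_4]
  1-simplices (6): [v_0,v_1], [v_0,v_2], [v_0,v_3], [v_0,v_4], [v_1,v_2], [v_3,v_4]

Hence C_0 ≅ Z^5, C_1 ≅ Z^6.

The boundary map ∂_1: C_1 → C_0 sends each edge [p,q] (with p < q) to q − p. For instance
  ∂[v_0,v_3] = [v_3] − [v_0].
The resulting 5×6 matrix has rank 4, and its Smith normal form has invariant factors (1,1,1,1).

Reading off H_k = ker ∂_k / im ∂_{k+1}:

  H_0: rank C_0 − rank ∂_1 = 5 − 4 = 1, and the invariant factors of ∂_1 are all 1, so H_0 = Z.
  H_1: rank ker ∂_1 − rank ∂_2 = (6 − 4) − 0 = 2, and there is no ∂_2, so H_1 = Z^2.

(K is a triangulation of a wedge of 2 circles.)

H_0 ≅ Z,  H_1 ≅ Z^2.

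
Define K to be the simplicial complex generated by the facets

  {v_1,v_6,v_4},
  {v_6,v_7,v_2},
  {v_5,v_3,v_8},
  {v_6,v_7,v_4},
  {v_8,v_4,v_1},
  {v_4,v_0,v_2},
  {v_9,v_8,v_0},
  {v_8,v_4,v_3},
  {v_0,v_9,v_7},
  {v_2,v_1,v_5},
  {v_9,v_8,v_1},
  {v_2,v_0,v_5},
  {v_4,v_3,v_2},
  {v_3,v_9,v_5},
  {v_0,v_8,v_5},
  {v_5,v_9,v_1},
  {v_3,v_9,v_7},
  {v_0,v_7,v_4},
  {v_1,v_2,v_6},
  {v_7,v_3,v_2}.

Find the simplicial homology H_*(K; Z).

Take the total order v_0 < v_1 < v_2 < v_3 < v_4 < v_5 < v_6 < v_7 < v_8 < v_9 on the vertex set. Then K (dimension 2) consists of the simplices:

  0-simplices (10): [v_0], [v_1], [v_2], [v_3], [v_4], [v_5], [v_6], [v_7], [v_8], [v_9]
  1-simplices (30): (30 of them)
  2-simplices (20): (20 of them)

Hence C_0 ≅ Z^10, C_1 ≅ Z^30, C_2 ≅ Z^20.

∂_1: C_1 → C_0 is given by ∂[p,q] = [q] − [p]. For instance
  ∂[v_6,v_7] = [v_7] − [v_6].
The resulting 10×30 matrix has rank 9, and its Smith normal form has invariant factors (1,1,1,1,1,1,1,1,1).

∂_2: C_2 → C_1 acts by ∂[p,q,r] = [q,r] − [p,r] + [p,q]. For instance
  ∂[v_3,v_5,v_9] = [v_5,v_9] − [v_3,v_9] + [v_3,v_5],
  ∂[v_1,v_2,v_6] = [v_2,v_6] − [v_1,v_6] + [v_1,v_2].
The resulting 30×20 matrix has rank 20, and its Smith normal form has invariant factors (1,1,1,1,1,1,1,1,1,1,1,1,1,1,1,1,1,1,1,2).

Reading off H_k = ker ∂_k / im ∂_{k+1}:

  H_0: rank C_0 − rank ∂_1 = 10 − 9 = 1, and the invariant factors of ∂_1 are all 1, so H_0 = Z.
  H_1: rank ker ∂_1 − rank ∂_2 = (30 − 9) − 20 = 1, and ∂_2 has invariant factor 2 > 1, so H_1 = Z ⊕ Z/2.
  H_2: rank ker ∂_2 − rank ∂_3 = (20 − 20) − 0 = 0, and there is no ∂_3, so H_2 = 0.

H_0 ≅ Z,  H_1 ≅ Z ⊕ Z/2,  H_2 = 0.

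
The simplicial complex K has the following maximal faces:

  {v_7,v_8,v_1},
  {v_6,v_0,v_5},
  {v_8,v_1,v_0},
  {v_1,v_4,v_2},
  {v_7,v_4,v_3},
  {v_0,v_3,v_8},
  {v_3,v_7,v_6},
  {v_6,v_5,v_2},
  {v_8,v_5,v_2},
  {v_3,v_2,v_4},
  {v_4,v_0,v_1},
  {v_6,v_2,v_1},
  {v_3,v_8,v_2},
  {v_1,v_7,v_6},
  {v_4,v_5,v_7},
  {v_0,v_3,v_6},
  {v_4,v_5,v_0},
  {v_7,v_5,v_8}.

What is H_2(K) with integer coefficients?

H_2 ≅ Z.

Take the total order v_0 < v_1 < v_2 < v_3 < v_4 < v_5 < v_6 < v_7 < v_8 on the vertex set. Then K (dimension 2) consists of the simplices:

  0-simplices (9): [v_0], [v_1], [v_2], [v_3], [v_4], [v_5], [v_6], [v_7], [v_8]
  1-simplices (27): (27 of them)
  2-simplices (18): (18 of them)

so the chain groups are C_0 ≅ Z^9, C_1 ≅ Z^27, C_2 ≅ Z^18.

∂_1: C_1 → C_0 sends each edge [p,q] (with p < q) to q − p. For instance
  ∂[v_2,v_6] = [v_6] − [v_2].
The resulting 9×27 matrix has rank 8, and its Smith normal form has invariant factors (1,1,1,1,1,1,1,1).

Boundary ∂_2: C_2 → C_1 maps a triangle to the signed sum of its edges. For instance
  ∂[v_0,v_5,v_6] = [v_5,v_6] − [v_0,v_6] + [v_0,v_5],
  ∂[v_1,v_7,v_8] = [v_7,v_8] − [v_1,v_8] + [v_1,v_7].
The resulting 27×18 matrix has rank 17, and its Smith normal form has invariant factors (1,1,1,1,1,1,1,1,1,1,1,1,1,1,1,1,1).

From H_k ≅ ker(∂_k) / im(∂_{k+1}) we obtain:

  H_2: rank ker ∂_2 − rank ∂_3 = (18 − 17) − 0 = 1, and there is no ∂_3, so H_2 = Z.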